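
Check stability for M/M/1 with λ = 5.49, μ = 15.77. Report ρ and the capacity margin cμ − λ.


Total capacity cμ = 1·15.77 = 15.77/hr
ρ = λ/(cμ) = 5.49/15.77 = 0.3481
Stable ⇔ ρ < 1: YES
Spare capacity = cμ − λ = 15.77 − 5.49 = 10.28/hr

Final: ρ = 0.3481; stable; margin = 10.28/hr


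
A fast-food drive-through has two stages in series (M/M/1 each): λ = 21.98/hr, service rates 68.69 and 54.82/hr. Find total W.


Each node sees arrival rate λ = 21.98/hr (tandem ⇒ throughput preserved).
W₁ = 1/(μ₁−λ) = 1/(68.69−21.98) = 0.02141 hr
W₂ = 1/(μ₂−λ) = 1/(54.82−21.98) = 0.03045 hr
W_total = W₁ + W₂ = 0.02141 + 0.03045 = 0.05186 hr

Final: 0.05186 hr


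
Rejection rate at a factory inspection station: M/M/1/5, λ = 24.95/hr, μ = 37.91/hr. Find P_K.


ρ = λ/μ = 24.95/37.91 = 0.6581
P_K = (1−ρ)ρ^K/(1−ρ^(K+1)) = (0.3419·0.123476)/(1 − 0.081264)
= 0.042212/0.918736 = 0.045946

Final: 0.045946


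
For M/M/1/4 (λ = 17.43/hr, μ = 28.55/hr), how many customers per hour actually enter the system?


ρ = 0.6105; P_K = (1−ρ)ρ^4/(1−ρ^5) = 0.059123
λ_eff = λ(1 − P_K) = 17.43·(1 − 0.059123) = 17.43·0.940877 = 16.3995 /hr

Final: 16.3995 /hr


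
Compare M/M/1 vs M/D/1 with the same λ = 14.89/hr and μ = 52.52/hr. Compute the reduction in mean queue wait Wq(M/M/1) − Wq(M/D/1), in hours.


ρ = 14.89/52.52 = 0.2835
Wq(M/M/1) = ρ/(μ−λ) = 0.2835/37.63 = 0.007534 hr
Wq(M/D/1) = ρ/(2(μ−λ)) = 0.003767 hr
Savings = 0.007534 − 0.003767 = 0.003767 hr

Final: 0.003767 hr


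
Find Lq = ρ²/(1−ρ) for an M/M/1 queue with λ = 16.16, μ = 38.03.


ρ = 16.16/38.03 = 0.4249
Lq = ρ²/(1−ρ) = 0.1806/0.5751 = 0.3140

Final: 0.3140


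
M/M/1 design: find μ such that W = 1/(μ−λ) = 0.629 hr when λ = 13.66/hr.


W = 1/(μ−λ) ⇒ μ − λ = 1/W = 1/0.629 = 1.5898
μ = λ + 1/W = 13.66 + 1.5898 = 15.2498 per hr

Final: 15.2498 /hr


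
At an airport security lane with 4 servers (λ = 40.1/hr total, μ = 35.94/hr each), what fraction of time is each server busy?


ρ = λ/(cμ) = 40.1/(4·35.94) = 40.1/143.76 = 0.2789

Final: 0.2789


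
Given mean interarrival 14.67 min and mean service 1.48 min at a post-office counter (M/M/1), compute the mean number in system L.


λ = 60/14.67 = 4.0900 /hr
μ = 60/1.48 = 40.5405 /hr
ρ = λ/μ = 4.0900/40.5405 = 0.1009
L = ρ/(1−ρ) = 0.1009/0.8991 = 0.1122

Final: 0.1122


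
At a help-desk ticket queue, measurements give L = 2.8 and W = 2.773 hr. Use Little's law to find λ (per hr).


λ = L/W = 2.8/2.773 = 1.0097 /hr

Final: 1.0097 /hr


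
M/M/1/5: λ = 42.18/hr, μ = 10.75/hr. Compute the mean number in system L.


ρ = 42.18/10.75 = 3.9237
L = ρ[1 − (K+1)ρ^K + Kρ^(K+1)] / [(1−ρ)(1−ρ^(K+1))]
Numerator: 3.9237·(1 − 6·930.016290 + 5·3649.124383) = 49699.906023
Denominator: (-2.9237)·(-3648.124383) = 10666.097616
L = 49699.906023/10666.097616 = 4.6596

Final: 4.6596


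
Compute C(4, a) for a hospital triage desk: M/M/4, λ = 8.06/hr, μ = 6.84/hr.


a = λ/μ = 1.1784; ρ = a/4 = 0.2946
P₀ = 0.306822 (from M/M/c formula)
C(c,a) = [a^c/(c!(1−ρ))]·P₀ = [1.92804/(24·0.7054)]·0.306822
= 0.11388·0.306822 = 0.034942

Final: 0.034942


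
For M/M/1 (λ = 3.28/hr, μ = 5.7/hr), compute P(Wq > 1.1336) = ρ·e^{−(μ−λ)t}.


ρ = 3.28/5.7 = 0.5754
P(Wq > t) = ρ·e^{−(μ−λ)t} = 0.5754·e^{−2.7433}
= 0.5754·0.064357 = 0.037033

Final: 0.037033


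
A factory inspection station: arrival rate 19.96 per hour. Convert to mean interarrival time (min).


Mean interarrival time = 1/λ = 1/19.96 hour = 0.05010 hour
In minutes: 0.05010 × 60 = 3.0060 min

Final: 3.0060 min


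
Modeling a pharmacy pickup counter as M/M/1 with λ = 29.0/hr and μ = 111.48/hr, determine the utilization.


ρ = λ/μ = 29.0/111.48 = 0.2601

Final: 0.2601


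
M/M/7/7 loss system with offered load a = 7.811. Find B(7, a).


B(c,a) = (a^c/c!) / Σ_{k=0}^{c} a^k/k!
a^7/7! = 351.978331
Σ terms (k=0..7): 1.00000 + 7.81100 + 30.50586 + 79.42709 + 155.10125 + 242.29918 + 315.43315 + 351.97833 = 1183.555866
B = 351.978331/1183.555866 = 0.297391

Final: 0.297391


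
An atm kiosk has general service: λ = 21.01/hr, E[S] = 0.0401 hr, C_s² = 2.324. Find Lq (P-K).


ρ = λ·E[S] = 21.01·0.0401 = 0.8425
Lq = ρ²(1+C_s²)/(2(1−ρ)) = 0.7098·(1+2.324)/(2·0.1575)
= 0.7098·3.3240/0.3150 = 7.49021

Final: 7.49021


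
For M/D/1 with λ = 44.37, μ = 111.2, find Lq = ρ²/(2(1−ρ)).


ρ = 44.37/111.2 = 0.3990
M/D/1: Lq = ρ²/(2(1−ρ)) = 0.1592/(2·0.6010) = 0.13246

Final: 0.13246


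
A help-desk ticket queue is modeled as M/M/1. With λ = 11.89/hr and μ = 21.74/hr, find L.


ρ = λ/μ = 11.89/21.74 = 0.5469
L = ρ/(1−ρ) = 0.5469/(1 − 0.5469) = 0.5469/0.4531 = 1.2071

Final: 1.2071


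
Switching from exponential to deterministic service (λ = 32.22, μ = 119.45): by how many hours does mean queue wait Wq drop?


ρ = 32.22/119.45 = 0.2697
Wq(M/M/1) = ρ/(μ−λ) = 0.2697/87.23 = 0.003092 hr
Wq(M/D/1) = ρ/(2(μ−λ)) = 0.001546 hr
Savings = 0.003092 − 0.001546 = 0.001546 hr

Final: 0.001546 hr


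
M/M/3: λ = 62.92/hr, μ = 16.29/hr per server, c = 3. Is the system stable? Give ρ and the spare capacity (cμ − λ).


Total capacity cμ = 3·16.29 = 48.87/hr
ρ = λ/(cμ) = 62.92/48.87 = 1.2875
Stable ⇔ ρ < 1: NO
Spare capacity = cμ − λ = 48.87 − 62.92 = -14.05/hr

Final: ρ = 1.2875; unstable; margin = -14.05/hr


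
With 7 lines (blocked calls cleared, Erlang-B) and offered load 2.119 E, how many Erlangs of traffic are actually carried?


B(7,2.119) = 0.004580 (Erlang-B)
Carried load = a(1 − B) = 2.119·(1 − 0.004580) = 2.119·0.995420 = 2.1093 E

Final: 2.1093 Erlangs


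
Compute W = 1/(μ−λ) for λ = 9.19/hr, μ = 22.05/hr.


W = 1/(μ−λ) = 1/(22.05 − 9.19) = 1/12.86 = 0.07776 hr

Final: 0.07776 hr


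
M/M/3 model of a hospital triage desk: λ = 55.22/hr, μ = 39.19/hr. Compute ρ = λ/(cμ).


ρ = λ/(cμ) = 55.22/(3·39.19) = 55.22/117.57 = 0.4697

Final: 0.4697


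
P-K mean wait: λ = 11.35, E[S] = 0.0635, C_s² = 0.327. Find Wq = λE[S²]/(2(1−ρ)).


ρ = λ·E[S] = 11.35·0.0635 = 0.7207
E[S²] = E[S]²(1+C_s²) = 0.0635²·(1+0.327) = 0.005351
Wq = λ·E[S²]/(2(1−ρ)) = 11.35·0.005351/(2·0.2793) = 0.10873 hr

Final: 0.10873 hr


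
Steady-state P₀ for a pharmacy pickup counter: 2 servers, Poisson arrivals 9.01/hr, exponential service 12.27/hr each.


a = λ/μ = 9.01/12.27 = 0.7343; ρ = a/c = 0.3672
Σ_{k=0}^{1} a^k/k! (terms k=0..1) = 1.00000 + 0.73431 = 1.73431
Tail: a^2/(2!(1−ρ)) = 0.53921/(2·0.6328) = 0.42602
P₀ = 1/(1.73431 + 0.42602) = 1/2.16033 = 0.462891

Final: 0.462891


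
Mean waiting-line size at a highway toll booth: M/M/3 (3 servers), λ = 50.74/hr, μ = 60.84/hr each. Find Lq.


a = λ/μ = 0.8340; ρ = a/3 = 0.2780
P₀ = 0.431841
Lq = P₀·a^c·ρ / (c!·(1−ρ)²) = 0.431841·0.58007·0.2780/(6·0.52129)
= 0.02226

Final: 0.02226


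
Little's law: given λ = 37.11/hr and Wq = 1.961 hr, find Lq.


Lq = λWq = 37.11·1.961 = 72.7727

Final: 72.7727


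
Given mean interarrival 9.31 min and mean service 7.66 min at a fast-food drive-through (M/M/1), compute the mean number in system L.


λ = 60/9.31 = 6.4447 /hr
μ = 60/7.66 = 7.8329 /hr
ρ = λ/μ = 6.4447/7.8329 = 0.8228
L = ρ/(1−ρ) = 0.8228/0.1772 = 4.6424

Final: 4.6424


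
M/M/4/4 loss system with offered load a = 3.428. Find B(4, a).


B(c,a) = (a^c/c!) / Σ_{k=0}^{c} a^k/k!
a^4/4! = 5.753764
Σ terms (k=0..4): 1.00000 + 3.42800 + 5.87559 + 6.71384 + 5.75376 = 22.771199
B = 5.753764/22.771199 = 0.252677

Final: 0.252677


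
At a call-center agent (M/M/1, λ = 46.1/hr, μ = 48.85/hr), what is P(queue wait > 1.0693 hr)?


ρ = 46.1/48.85 = 0.9437
P(Wq > t) = ρ·e^{−(μ−λ)t} = 0.9437·e^{−2.9406}
= 0.9437·0.052835 = 0.049861

Final: 0.049861


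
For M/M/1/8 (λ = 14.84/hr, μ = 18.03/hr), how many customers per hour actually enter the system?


ρ = 0.8231; P_K = (1−ρ)ρ^8/(1−ρ^9) = 0.045080
λ_eff = λ(1 − P_K) = 14.84·(1 − 0.045080) = 14.84·0.954920 = 14.1710 /hr

Final: 14.1710 /hr


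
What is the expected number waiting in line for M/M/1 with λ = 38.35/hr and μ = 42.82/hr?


ρ = 38.35/42.82 = 0.8956
Lq = ρ²/(1−ρ) = 0.8021/0.1044 = 7.6838

Final: 7.6838


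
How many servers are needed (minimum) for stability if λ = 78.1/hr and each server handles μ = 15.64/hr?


Stability requires cμ > λ ⇔ c > λ/μ.
λ/μ = 78.1/15.64 = 4.9936
Minimum integer c = ⌊4.9936⌋ + 1 = 5
Check: 5·15.64 = 78.20 > 78.1, while 4·15.64 = 62.56 ≤ 78.1

Final: 5 servers


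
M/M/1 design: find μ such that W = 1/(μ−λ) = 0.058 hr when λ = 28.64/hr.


W = 1/(μ−λ) ⇒ μ − λ = 1/W = 1/0.058 = 17.2414
μ = λ + 1/W = 28.64 + 17.2414 = 45.8814 per hr

Final: 45.8814 /hr


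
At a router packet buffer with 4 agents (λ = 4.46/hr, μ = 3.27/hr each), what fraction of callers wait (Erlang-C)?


a = λ/μ = 1.3639; ρ = a/4 = 0.3410
P₀ = 0.254084 (from M/M/c formula)
C(c,a) = [a^c/(c!(1−ρ))]·P₀ = [3.46058/(24·0.6590)]·0.254084
= 0.21880·0.254084 = 0.055592

Final: 0.055592


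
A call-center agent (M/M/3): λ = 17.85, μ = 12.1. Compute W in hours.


a = 1.4752; ρ = 0.4917; P₀ = 0.216635
Lq = P₀·a^c·ρ/(c!(1−ρ)²) = 0.22064
Wq = Lq/λ = 0.22064/17.85 = 0.01236 hr
W = Wq + 1/μ = 0.01236 + 0.08264 = 0.09501 hr

Final: 0.09501 hr


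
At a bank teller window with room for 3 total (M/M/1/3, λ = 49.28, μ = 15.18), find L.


ρ = 49.28/15.18 = 3.2464
L = ρ[1 − (K+1)ρ^K + Kρ^(K+1)] / [(1−ρ)(1−ρ^(K+1))]
Numerator: 3.2464·(1 − 4·34.213443 + 3·111.069729) = 640.690036
Denominator: (-2.2464)·(-110.069729) = 247.258086
L = 640.690036/247.258086 = 2.5912

Final: 2.5912


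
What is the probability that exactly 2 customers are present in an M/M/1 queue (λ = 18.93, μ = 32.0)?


ρ = 18.93/32.0 = 0.5916
P_n = (1−ρ)·ρ^n = (1 − 0.5916)·0.5916^2 = 0.4084·0.349946 = 0.142931

Final: 0.142931


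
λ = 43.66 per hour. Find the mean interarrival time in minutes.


Mean interarrival time = 1/λ = 1/43.66 hour = 0.02290 hour
In minutes: 0.02290 × 60 = 1.3743 min

Final: 1.3743 min


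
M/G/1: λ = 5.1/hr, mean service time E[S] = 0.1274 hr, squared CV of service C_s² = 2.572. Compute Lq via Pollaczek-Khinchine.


ρ = λ·E[S] = 5.1·0.1274 = 0.6497
Lq = ρ²(1+C_s²)/(2(1−ρ)) = 0.4222·(1+2.572)/(2·0.3503)
= 0.4222·3.5720/0.7005 = 2.15263

Final: 2.15263


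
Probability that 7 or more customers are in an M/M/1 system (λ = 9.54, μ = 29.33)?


ρ = 9.54/29.33 = 0.3253
P(N ≥ n) = ρ^n = 0.3253^7 = 0.0003852

Final: 0.0003852


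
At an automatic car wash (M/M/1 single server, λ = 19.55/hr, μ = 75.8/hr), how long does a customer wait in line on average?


ρ = 19.55/75.8 = 0.2579
Wq = ρ/(μ−λ) = 0.2579/(75.8 − 19.55) = 0.2579/56.25 = 0.004585 hr

Final: 0.004585 hr


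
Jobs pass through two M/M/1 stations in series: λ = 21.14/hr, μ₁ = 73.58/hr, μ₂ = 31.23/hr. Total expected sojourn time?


Each node sees arrival rate λ = 21.14/hr (tandem ⇒ throughput preserved).
W₁ = 1/(μ₁−λ) = 1/(73.58−21.14) = 0.01907 hr
W₂ = 1/(μ₂−λ) = 1/(31.23−21.14) = 0.09911 hr
W_total = W₁ + W₂ = 0.01907 + 0.09911 = 0.11818 hr

Final: 0.11818 hr


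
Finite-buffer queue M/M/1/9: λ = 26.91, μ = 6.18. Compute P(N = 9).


ρ = λ/μ = 26.91/6.18 = 4.3544
P_K = (1−ρ)ρ^K/(1−ρ^(K+1)) = (-3.3544·562764.902185)/(1 − 2450486.006118)
= -1887721.103932/-2450485.006118 = 0.770346

Final: 0.770346


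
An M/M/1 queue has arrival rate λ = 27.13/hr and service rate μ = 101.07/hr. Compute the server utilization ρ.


ρ = λ/μ = 27.13/101.07 = 0.2684

Final: 0.2684


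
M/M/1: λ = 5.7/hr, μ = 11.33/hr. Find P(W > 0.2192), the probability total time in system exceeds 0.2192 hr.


W ~ Exponential(μ−λ) for M/M/1.
μ − λ = 11.33 − 5.7 = 5.6300
P(W > t) = e^{−(μ−λ)t} = e^{−1.2341} = 0.291098

Final: 0.291098


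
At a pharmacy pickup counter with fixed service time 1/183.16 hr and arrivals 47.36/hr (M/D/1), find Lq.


ρ = 47.36/183.16 = 0.2586
M/D/1: Lq = ρ²/(2(1−ρ)) = 0.06686/(2·0.7414) = 0.04509

Final: 0.04509


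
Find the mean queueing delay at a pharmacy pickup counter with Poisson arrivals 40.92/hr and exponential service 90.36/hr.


ρ = 40.92/90.36 = 0.4529
Wq = ρ/(μ−λ) = 0.4529/(90.36 − 40.92) = 0.4529/49.44 = 0.009160 hr

Final: 0.009160 hr


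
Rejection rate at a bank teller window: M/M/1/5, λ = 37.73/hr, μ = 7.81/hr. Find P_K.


ρ = λ/μ = 37.73/7.81 = 4.8310
P_K = (1−ρ)ρ^K/(1−ρ^(K+1)) = (-3.8310·2631.351445)/(1 − 12712.021770)
= -10080.670325/-12711.021770 = 0.793065

Final: 0.793065


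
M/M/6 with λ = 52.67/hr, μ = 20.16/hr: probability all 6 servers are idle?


a = λ/μ = 52.67/20.16 = 2.6126; ρ = a/c = 0.4354
Σ_{k=0}^{5} a^k/k! (terms k=0..5) = 1.00000 + 2.61260 + 3.41284 + 2.97213 + 1.94124 + 1.01434 = 12.95314
Tail: a^6/(6!(1−ρ)) = 318.00705/(720·0.5646) = 0.78233
P₀ = 1/(12.95314 + 0.78233) = 1/13.73547 = 0.072804

Final: 0.072804


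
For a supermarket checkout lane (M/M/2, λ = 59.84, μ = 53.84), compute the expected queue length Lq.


a = λ/μ = 1.1114; ρ = a/2 = 0.5557
P₀ = 0.285578
Lq = P₀·a^c·ρ / (c!·(1−ρ)²) = 0.285578·1.23530·0.5557/(2·0.19738)
= 0.49661

Final: 0.49661


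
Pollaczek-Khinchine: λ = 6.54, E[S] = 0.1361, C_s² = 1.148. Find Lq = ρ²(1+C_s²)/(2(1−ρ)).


ρ = λ·E[S] = 6.54·0.1361 = 0.8901
Lq = ρ²(1+C_s²)/(2(1−ρ)) = 0.7923·(1+1.148)/(2·0.1099)
= 0.7923·2.1480/0.2198 = 7.74203

Final: 7.74203


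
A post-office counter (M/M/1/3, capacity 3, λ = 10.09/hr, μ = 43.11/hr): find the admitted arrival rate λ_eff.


ρ = 0.2341; P_K = (1−ρ)ρ^3/(1−ρ^4) = 0.009850
λ_eff = λ(1 − P_K) = 10.09·(1 − 0.009850) = 10.09·0.990150 = 9.9906 /hr

Final: 9.9906 /hr


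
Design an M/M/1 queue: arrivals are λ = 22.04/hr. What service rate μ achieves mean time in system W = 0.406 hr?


W = 1/(μ−λ) ⇒ μ − λ = 1/W = 1/0.406 = 2.4631
μ = λ + 1/W = 22.04 + 2.4631 = 24.5031 per hr

Final: 24.5031 /hr


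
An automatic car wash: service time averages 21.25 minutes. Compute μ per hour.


μ = 1/(service time) in consistent units.
1 hour = 60 min, so μ = 60/21.25 = 2.8235 per hour

Final: 2.8235 /hr


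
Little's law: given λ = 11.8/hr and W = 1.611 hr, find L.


L = λW = 11.8·1.611 = 19.0098

Final: 19.0098


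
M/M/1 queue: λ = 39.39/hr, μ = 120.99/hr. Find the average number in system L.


ρ = λ/μ = 39.39/120.99 = 0.3256
L = ρ/(1−ρ) = 0.3256/(1 − 0.3256) = 0.3256/0.6744 = 0.4827

Final: 0.4827


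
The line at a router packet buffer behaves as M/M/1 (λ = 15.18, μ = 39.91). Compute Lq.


ρ = 15.18/39.91 = 0.3804
Lq = ρ²/(1−ρ) = 0.1447/0.6196 = 0.2335

Final: 0.2335


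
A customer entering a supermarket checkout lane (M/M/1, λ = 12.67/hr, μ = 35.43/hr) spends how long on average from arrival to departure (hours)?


W = 1/(μ−λ) = 1/(35.43 − 12.67) = 1/22.76 = 0.04394 hr

Final: 0.04394 hr


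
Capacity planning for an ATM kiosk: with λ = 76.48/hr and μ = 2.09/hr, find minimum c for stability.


Stability requires cμ > λ ⇔ c > λ/μ.
λ/μ = 76.48/2.09 = 36.5933
Minimum integer c = ⌊36.5933⌋ + 1 = 37
Check: 37·2.09 = 77.33 > 76.48, while 36·2.09 = 75.24 ≤ 76.48

Final: 37 servers


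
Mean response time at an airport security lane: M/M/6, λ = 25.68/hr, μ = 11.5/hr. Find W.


a = 2.2330; ρ = 0.3722; P₀ = 0.106893
Lq = P₀·a^c·ρ/(c!(1−ρ)²) = 0.01738
Wq = Lq/λ = 0.01738/25.68 = 0.0006768 hr
W = Wq + 1/μ = 0.0006768 + 0.08696 = 0.08763 hr

Final: 0.08763 hr


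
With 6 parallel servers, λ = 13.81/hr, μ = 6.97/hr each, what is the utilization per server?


ρ = λ/(cμ) = 13.81/(6·6.97) = 13.81/41.82 = 0.3302

Final: 0.3302


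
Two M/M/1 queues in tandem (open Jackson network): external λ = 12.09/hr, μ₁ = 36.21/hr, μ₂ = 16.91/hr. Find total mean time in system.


Each node sees arrival rate λ = 12.09/hr (tandem ⇒ throughput preserved).
W₁ = 1/(μ₁−λ) = 1/(36.21−12.09) = 0.04146 hr
W₂ = 1/(μ₂−λ) = 1/(16.91−12.09) = 0.20747 hr
W_total = W₁ + W₂ = 0.04146 + 0.20747 = 0.24893 hr

Final: 0.24893 hr


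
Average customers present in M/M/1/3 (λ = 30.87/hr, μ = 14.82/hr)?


ρ = 30.87/14.82 = 2.0830
L = ρ[1 − (K+1)ρ^K + Kρ^(K+1)] / [(1−ρ)(1−ρ^(K+1))]
Numerator: 2.0830·(1 − 4·9.037853 + 3·18.825811) = 44.422017
Denominator: (-1.0830)·(-17.825811) = 19.305282
L = 44.422017/19.305282 = 2.3010

Final: 2.3010


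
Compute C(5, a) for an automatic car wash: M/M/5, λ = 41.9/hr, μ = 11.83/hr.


a = λ/μ = 3.5418; ρ = a/5 = 0.7084
P₀ = 0.024568 (from M/M/c formula)
C(c,a) = [a^c/(c!(1−ρ))]·P₀ = [557.37360/(120·0.2916)]·0.024568
= 15.92688·0.024568 = 0.391293

Final: 0.391293


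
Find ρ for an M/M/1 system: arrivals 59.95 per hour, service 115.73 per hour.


ρ = λ/μ = 59.95/115.73 = 0.5180

Final: 0.5180


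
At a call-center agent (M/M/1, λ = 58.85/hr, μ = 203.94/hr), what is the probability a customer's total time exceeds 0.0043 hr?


W ~ Exponential(μ−λ) for M/M/1.
μ − λ = 203.94 − 58.85 = 145.0900
P(W > t) = e^{−(μ−λ)t} = e^{−0.6239} = 0.535858

Final: 0.535858


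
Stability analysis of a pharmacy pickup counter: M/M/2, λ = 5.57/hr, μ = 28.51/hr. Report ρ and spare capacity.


Total capacity cμ = 2·28.51 = 57.02/hr
ρ = λ/(cμ) = 5.57/57.02 = 0.09769
Stable ⇔ ρ < 1: YES
Spare capacity = cμ − λ = 57.02 − 5.57 = 51.45/hr

Final: ρ = 0.09769; stable; margin = 51.45/hr


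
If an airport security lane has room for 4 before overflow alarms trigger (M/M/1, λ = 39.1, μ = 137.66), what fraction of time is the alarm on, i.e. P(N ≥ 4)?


ρ = 39.1/137.66 = 0.2840
P(N ≥ n) = ρ^n = 0.2840^4 = 0.006508

Final: 0.006508


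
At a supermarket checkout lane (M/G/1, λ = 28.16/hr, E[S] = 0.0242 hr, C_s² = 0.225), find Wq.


ρ = λ·E[S] = 28.16·0.0242 = 0.6815
E[S²] = E[S]²(1+C_s²) = 0.0242²·(1+0.225) = 0.0007174
Wq = λ·E[S²]/(2(1−ρ)) = 28.16·0.0007174/(2·0.3185) = 0.03171 hr

Final: 0.03171 hr


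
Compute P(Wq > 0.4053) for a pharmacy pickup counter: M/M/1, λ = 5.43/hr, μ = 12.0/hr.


ρ = 5.43/12.0 = 0.4525
P(Wq > t) = ρ·e^{−(μ−λ)t} = 0.4525·e^{−2.6628}
= 0.4525·0.069751 = 0.031562

Final: 0.031562


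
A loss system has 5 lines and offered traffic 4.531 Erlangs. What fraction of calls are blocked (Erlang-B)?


B(c,a) = (a^c/c!) / Σ_{k=0}^{c} a^k/k!
a^5/5! = 15.914356
Σ terms (k=0..5): 1.00000 + 4.53100 + 10.26498 + 15.50354 + 17.56164 + 15.91436 = 64.775516
B = 15.914356/64.775516 = 0.245685

Final: 0.245685


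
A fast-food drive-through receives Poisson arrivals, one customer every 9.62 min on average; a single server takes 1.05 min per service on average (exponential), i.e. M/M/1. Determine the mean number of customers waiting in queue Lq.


λ = 60/9.62 = 6.2370 /hr
μ = 60/1.05 = 57.1429 /hr
ρ = λ/μ = 6.2370/57.1429 = 0.1091
Lq = ρ²/(1−ρ) = 0.01191/0.8909 = 0.01337

Final: 0.01337


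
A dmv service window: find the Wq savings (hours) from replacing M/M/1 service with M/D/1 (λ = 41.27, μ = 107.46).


ρ = 41.27/107.46 = 0.3840
Wq(M/M/1) = ρ/(μ−λ) = 0.3840/66.19 = 0.005802 hr
Wq(M/D/1) = ρ/(2(μ−λ)) = 0.002901 hr
Savings = 0.005802 − 0.002901 = 0.002901 hr

Final: 0.002901 hr


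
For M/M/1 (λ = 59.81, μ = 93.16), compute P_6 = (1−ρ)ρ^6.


ρ = 59.81/93.16 = 0.6420
P_n = (1−ρ)·ρ^n = (1 − 0.6420)·0.6420^6 = 0.3580·0.070027 = 0.025069

Final: 0.025069


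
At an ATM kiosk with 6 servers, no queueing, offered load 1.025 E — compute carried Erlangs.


B(6,1.025) = 0.0005780 (Erlang-B)
Carried load = a(1 − B) = 1.025·(1 − 0.0005780) = 1.025·0.999422 = 1.0244 E

Final: 1.0244 Erlangs


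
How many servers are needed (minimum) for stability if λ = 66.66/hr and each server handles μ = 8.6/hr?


Stability requires cμ > λ ⇔ c > λ/μ.
λ/μ = 66.66/8.6 = 7.7512
Minimum integer c = ⌊7.7512⌋ + 1 = 8
Check: 8·8.6 = 68.80 > 66.66, while 7·8.6 = 60.20 ≤ 66.66

Final: 8 servers


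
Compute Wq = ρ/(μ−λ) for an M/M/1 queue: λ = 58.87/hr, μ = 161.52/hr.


ρ = 58.87/161.52 = 0.3645
Wq = ρ/(μ−λ) = 0.3645/(161.52 − 58.87) = 0.3645/102.65 = 0.003551 hr

Final: 0.003551 hr


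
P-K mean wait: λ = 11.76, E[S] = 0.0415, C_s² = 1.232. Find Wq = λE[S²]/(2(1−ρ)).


ρ = λ·E[S] = 11.76·0.0415 = 0.4880
E[S²] = E[S]²(1+C_s²) = 0.0415²·(1+1.232) = 0.003844
Wq = λ·E[S²]/(2(1−ρ)) = 11.76·0.003844/(2·0.5120) = 0.04415 hr

Final: 0.04415 hr


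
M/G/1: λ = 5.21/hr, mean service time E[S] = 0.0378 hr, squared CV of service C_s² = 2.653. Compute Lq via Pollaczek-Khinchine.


ρ = λ·E[S] = 5.21·0.0378 = 0.1969
Lq = ρ²(1+C_s²)/(2(1−ρ)) = 0.03878·(1+2.653)/(2·0.8031)
= 0.03878·3.6530/1.6061 = 0.08821

Final: 0.08821


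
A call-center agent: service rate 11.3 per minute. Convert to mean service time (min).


Mean service time = 1/μ = 1/11.3 minute = 0.08850 minute
In minutes: 0.08850 × 1 = 0.08850 min

Final: 0.08850 min


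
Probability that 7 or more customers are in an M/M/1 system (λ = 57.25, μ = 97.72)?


ρ = 57.25/97.72 = 0.5859
P(N ≥ n) = ρ^n = 0.5859^7 = 0.023689

Final: 0.023689


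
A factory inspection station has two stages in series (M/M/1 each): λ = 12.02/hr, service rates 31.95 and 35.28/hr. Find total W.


Each node sees arrival rate λ = 12.02/hr (tandem ⇒ throughput preserved).
W₁ = 1/(μ₁−λ) = 1/(31.95−12.02) = 0.05018 hr
W₂ = 1/(μ₂−λ) = 1/(35.28−12.02) = 0.04299 hr
W_total = W₁ + W₂ = 0.05018 + 0.04299 = 0.09317 hr

Final: 0.09317 hr


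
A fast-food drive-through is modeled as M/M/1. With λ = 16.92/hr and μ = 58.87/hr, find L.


ρ = λ/μ = 16.92/58.87 = 0.2874
L = ρ/(1−ρ) = 0.2874/(1 − 0.2874) = 0.2874/0.7126 = 0.4033

Final: 0.4033


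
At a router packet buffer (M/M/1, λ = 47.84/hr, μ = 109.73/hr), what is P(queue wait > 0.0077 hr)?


ρ = 47.84/109.73 = 0.4360
P(Wq > t) = ρ·e^{−(μ−λ)t} = 0.4360·e^{−0.4766}
= 0.4360·0.620920 = 0.270708

Final: 0.270708


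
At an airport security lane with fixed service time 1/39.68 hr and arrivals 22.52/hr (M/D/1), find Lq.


ρ = 22.52/39.68 = 0.5675
M/D/1: Lq = ρ²/(2(1−ρ)) = 0.3221/(2·0.4325) = 0.37241

Final: 0.37241


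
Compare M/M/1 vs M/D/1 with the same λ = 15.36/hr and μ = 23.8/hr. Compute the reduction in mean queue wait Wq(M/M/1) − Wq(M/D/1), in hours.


ρ = 15.36/23.8 = 0.6454
Wq(M/M/1) = ρ/(μ−λ) = 0.6454/8.44 = 0.07647 hr
Wq(M/D/1) = ρ/(2(μ−λ)) = 0.03823 hr
Savings = 0.07647 − 0.03823 = 0.03823 hr

Final: 0.03823 hr


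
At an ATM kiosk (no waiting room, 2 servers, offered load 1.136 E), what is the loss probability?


B(c,a) = (a^c/c!) / Σ_{k=0}^{c} a^k/k!
a^2/2! = 0.645248
Σ terms (k=0..2): 1.00000 + 1.13600 + 0.64525 = 2.781248
B = 0.645248/2.781248 = 0.231999

Final: 0.231999


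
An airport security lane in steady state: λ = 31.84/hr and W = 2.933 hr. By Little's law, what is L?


L = λW = 31.84·2.933 = 93.3867

Final: 93.3867


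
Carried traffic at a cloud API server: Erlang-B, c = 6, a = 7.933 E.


B(6,7.933) = 0.386085 (Erlang-B)
Carried load = a(1 − B) = 7.933·(1 − 0.386085) = 7.933·0.613915 = 4.8702 E

Final: 4.8702 Erlangs


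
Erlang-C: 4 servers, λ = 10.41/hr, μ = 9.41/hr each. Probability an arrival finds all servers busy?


a = λ/μ = 1.1063; ρ = a/4 = 0.2766
P₀ = 0.330022 (from M/M/c formula)
C(c,a) = [a^c/(c!(1−ρ))]·P₀ = [1.49777/(24·0.7234)]·0.330022
= 0.08627·0.330022 = 0.028469

Final: 0.028469


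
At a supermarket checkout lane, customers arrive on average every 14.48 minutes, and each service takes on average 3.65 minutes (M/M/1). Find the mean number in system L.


λ = 60/14.48 = 4.1436 /hr
μ = 60/3.65 = 16.4384 /hr
ρ = λ/μ = 4.1436/16.4384 = 0.2521
L = ρ/(1−ρ) = 0.2521/0.7479 = 0.3370

Final: 0.3370


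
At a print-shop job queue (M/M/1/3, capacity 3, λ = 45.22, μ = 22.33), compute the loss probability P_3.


ρ = λ/μ = 45.22/22.33 = 2.0251
P_K = (1−ρ)ρ^K/(1−ρ^(K+1)) = (-1.0251·8.304730)/(1 − 16.817729)
= -8.512999/-15.817729 = 0.538194

Final: 0.538194


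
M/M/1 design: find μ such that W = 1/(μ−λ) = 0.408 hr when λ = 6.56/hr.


W = 1/(μ−λ) ⇒ μ − λ = 1/W = 1/0.408 = 2.4510
μ = λ + 1/W = 6.56 + 2.4510 = 9.0110 per hr

Final: 9.0110 /hr


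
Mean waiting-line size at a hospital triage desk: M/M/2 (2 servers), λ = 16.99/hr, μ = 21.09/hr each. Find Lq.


a = λ/μ = 0.8056; ρ = a/2 = 0.4028
P₀ = 0.425722
Lq = P₀·a^c·ρ / (c!·(1−ρ)²) = 0.425722·0.64898·0.4028/(2·0.35665)
= 0.15602

Final: 0.15602


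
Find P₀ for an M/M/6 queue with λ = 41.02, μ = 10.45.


a = λ/μ = 41.02/10.45 = 3.9254; ρ = a/c = 0.6542
Σ_{k=0}^{5} a^k/k! (terms k=0..5) = 1.00000 + 3.92536 + 7.70422 + 10.08061 + 9.89250 + 7.76633 = 40.36902
Tail: a^6/(6!(1−ρ)) = 3658.27369/(720·0.3458) = 14.69440
P₀ = 1/(40.36902 + 14.69440) = 1/55.06342 = 0.018161

Final: 0.018161


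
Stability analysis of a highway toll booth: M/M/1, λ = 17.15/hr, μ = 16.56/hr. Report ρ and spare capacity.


Total capacity cμ = 1·16.56 = 16.56/hr
ρ = λ/(cμ) = 17.15/16.56 = 1.0356
Stable ⇔ ρ < 1: NO
Spare capacity = cμ − λ = 16.56 − 17.15 = -0.59/hr

Final: ρ = 1.0356; unstable; margin = -0.59/hr


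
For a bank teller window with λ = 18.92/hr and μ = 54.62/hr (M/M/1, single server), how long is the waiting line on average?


ρ = 18.92/54.62 = 0.3464
Lq = ρ²/(1−ρ) = 0.1200/0.6536 = 0.1836

Final: 0.1836


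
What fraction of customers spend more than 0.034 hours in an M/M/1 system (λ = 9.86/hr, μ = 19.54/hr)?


W ~ Exponential(μ−λ) for M/M/1.
μ − λ = 19.54 − 9.86 = 9.6800
P(W > t) = e^{−(μ−λ)t} = e^{−0.3291} = 0.719557

Final: 0.719557


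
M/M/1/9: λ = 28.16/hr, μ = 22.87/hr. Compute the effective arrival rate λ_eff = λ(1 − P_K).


ρ = 1.2313; P_K = (1−ρ)ρ^9/(1−ρ^10) = 0.214651
λ_eff = λ(1 − P_K) = 28.16·(1 − 0.214651) = 28.16·0.785349 = 22.1154 /hr

Final: 22.1154 /hr


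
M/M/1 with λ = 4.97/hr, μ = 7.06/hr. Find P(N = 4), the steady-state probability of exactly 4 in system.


ρ = 4.97/7.06 = 0.7040
P_n = (1−ρ)·ρ^n = (1 − 0.7040)·0.7040^4 = 0.2960·0.245588 = 0.072702

Final: 0.072702


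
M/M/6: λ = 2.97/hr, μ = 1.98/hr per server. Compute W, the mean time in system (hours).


a = 1.5000; ρ = 0.2500; P₀ = 0.223074
Lq = P₀·a^c·ρ/(c!(1−ρ)²) = 0.001568
Wq = Lq/λ = 0.001568/2.97 = 0.0005281 hr
W = Wq + 1/μ = 0.0005281 + 0.50505 = 0.50558 hr

Final: 0.50558 hr


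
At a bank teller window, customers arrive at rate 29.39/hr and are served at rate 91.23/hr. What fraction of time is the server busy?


ρ = λ/μ = 29.39/91.23 = 0.3222

Final: 0.3222


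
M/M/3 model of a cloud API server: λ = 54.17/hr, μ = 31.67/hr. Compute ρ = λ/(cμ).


ρ = λ/(cμ) = 54.17/(3·31.67) = 54.17/95.01 = 0.5702

Final: 0.5702


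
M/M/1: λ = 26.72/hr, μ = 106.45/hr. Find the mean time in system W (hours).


W = 1/(μ−λ) = 1/(106.45 − 26.72) = 1/79.73 = 0.01254 hr

Final: 0.01254 hr


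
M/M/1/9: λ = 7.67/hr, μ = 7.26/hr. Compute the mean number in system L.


ρ = 7.67/7.26 = 1.0565
L = ρ[1 − (K+1)ρ^K + Kρ^(K+1)] / [(1−ρ)(1−ρ^(K+1))]
Numerator: 1.0565·(1 − 10·1.639565 + 9·1.732158) = 0.204710
Denominator: (-0.05647)·(-0.732158) = 0.041348
L = 0.204710/0.041348 = 4.9509

Final: 4.9509


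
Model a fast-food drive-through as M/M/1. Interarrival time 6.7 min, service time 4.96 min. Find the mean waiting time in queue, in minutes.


λ = 60/6.7 = 8.9552 /hr
μ = 60/4.96 = 12.0968 /hr
ρ = λ/μ = 8.9552/12.0968 = 0.7403
Wq = ρ/(μ−λ) = 0.7403/(12.0968−8.9552) = 0.23565 hr
In minutes: 0.23565·60 = 14.139 min

Final: 14.139 min


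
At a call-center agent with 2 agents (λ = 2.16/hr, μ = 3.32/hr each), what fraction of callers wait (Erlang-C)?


a = λ/μ = 0.6506; ρ = a/2 = 0.3253
P₀ = 0.509091 (from M/M/c formula)
C(c,a) = [a^c/(c!(1−ρ))]·P₀ = [0.42328/(2·0.6747)]·0.509091
= 0.31368·0.509091 = 0.159693

Final: 0.159693


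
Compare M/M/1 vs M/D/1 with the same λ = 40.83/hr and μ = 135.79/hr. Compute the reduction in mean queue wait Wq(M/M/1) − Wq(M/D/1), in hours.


ρ = 40.83/135.79 = 0.3007
Wq(M/M/1) = ρ/(μ−λ) = 0.3007/94.96 = 0.003166 hr
Wq(M/D/1) = ρ/(2(μ−λ)) = 0.001583 hr
Savings = 0.003166 − 0.001583 = 0.001583 hr

Final: 0.001583 hr


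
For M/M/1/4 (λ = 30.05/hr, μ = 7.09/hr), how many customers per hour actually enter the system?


ρ = 4.2384; P_K = (1−ρ)ρ^4/(1−ρ^5) = 0.764619
λ_eff = λ(1 − P_K) = 30.05·(1 − 0.764619) = 30.05·0.235381 = 7.0732 /hr

Final: 7.0732 /hr


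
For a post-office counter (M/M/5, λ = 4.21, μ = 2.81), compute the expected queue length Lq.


a = λ/μ = 1.4982; ρ = a/5 = 0.2996
P₀ = 0.223174
Lq = P₀·a^c·ρ / (c!·(1−ρ)²) = 0.223174·7.54882·0.2996/(120·0.49050)
= 0.008576

Final: 0.008576


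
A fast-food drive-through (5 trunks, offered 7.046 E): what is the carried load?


B(5,7.046) = 0.427425 (Erlang-B)
Carried load = a(1 − B) = 7.046·(1 − 0.427425) = 7.046·0.572575 = 4.0344 E

Final: 4.0344 Erlangs


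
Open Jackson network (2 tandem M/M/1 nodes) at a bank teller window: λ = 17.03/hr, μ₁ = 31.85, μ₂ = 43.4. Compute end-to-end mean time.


Each node sees arrival rate λ = 17.03/hr (tandem ⇒ throughput preserved).
W₁ = 1/(μ₁−λ) = 1/(31.85−17.03) = 0.06748 hr
W₂ = 1/(μ₂−λ) = 1/(43.4−17.03) = 0.03792 hr
W_total = W₁ + W₂ = 0.06748 + 0.03792 = 0.10540 hr

Final: 0.10540 hr


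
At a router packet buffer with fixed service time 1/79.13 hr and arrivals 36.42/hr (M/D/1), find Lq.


ρ = 36.42/79.13 = 0.4603
M/D/1: Lq = ρ²/(2(1−ρ)) = 0.2118/(2·0.5397) = 0.19624

Final: 0.19624


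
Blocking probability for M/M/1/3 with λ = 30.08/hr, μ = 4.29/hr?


ρ = λ/μ = 30.08/4.29 = 7.0117
P_K = (1−ρ)ρ^K/(1−ρ^(K+1)) = (-6.0117·344.716141)/(1 − 2417.030657)
= -2072.314516/-2416.030657 = 0.857735

Final: 0.857735


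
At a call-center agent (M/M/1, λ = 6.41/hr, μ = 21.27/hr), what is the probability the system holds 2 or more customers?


ρ = 6.41/21.27 = 0.3014
P(N ≥ n) = ρ^n = 0.3014^2 = 0.090820

Final: 0.090820


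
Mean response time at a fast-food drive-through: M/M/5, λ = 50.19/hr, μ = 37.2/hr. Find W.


a = 1.3492; ρ = 0.2698; P₀ = 0.259217
Lq = P₀·a^c·ρ/(c!(1−ρ)²) = 0.004888
Wq = Lq/λ = 0.004888/50.19 = 0.00009739 hr
W = Wq + 1/μ = 0.00009739 + 0.02688 = 0.02698 hr

Final: 0.02698 hr


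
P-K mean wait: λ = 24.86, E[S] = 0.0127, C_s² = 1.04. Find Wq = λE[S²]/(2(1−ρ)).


ρ = λ·E[S] = 24.86·0.0127 = 0.3157
E[S²] = E[S]²(1+C_s²) = 0.0127²·(1+1.04) = 0.0003290
Wq = λ·E[S²]/(2(1−ρ)) = 24.86·0.0003290/(2·0.6843) = 0.005977 hr

Final: 0.005977 hr


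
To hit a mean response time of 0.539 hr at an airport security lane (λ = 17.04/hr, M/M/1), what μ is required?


W = 1/(μ−λ) ⇒ μ − λ = 1/W = 1/0.539 = 1.8553
μ = λ + 1/W = 17.04 + 1.8553 = 18.8953 per hr

Final: 18.8953 /hr


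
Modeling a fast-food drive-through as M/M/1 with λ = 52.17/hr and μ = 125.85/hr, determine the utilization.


ρ = λ/μ = 52.17/125.85 = 0.4145

Final: 0.4145


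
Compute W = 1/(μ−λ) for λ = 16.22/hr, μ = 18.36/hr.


W = 1/(μ−λ) = 1/(18.36 − 16.22) = 1/2.14 = 0.4673 hr

Final: 0.4673 hr


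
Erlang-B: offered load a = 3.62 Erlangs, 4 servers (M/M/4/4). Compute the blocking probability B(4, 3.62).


B(c,a) = (a^c/c!) / Σ_{k=0}^{c} a^k/k!
a^4/4! = 7.155221
Σ terms (k=0..4): 1.00000 + 3.62000 + 6.55220 + 7.90632 + 7.15522 = 26.233742
B = 7.155221/26.233742 = 0.272749

Final: 0.272749


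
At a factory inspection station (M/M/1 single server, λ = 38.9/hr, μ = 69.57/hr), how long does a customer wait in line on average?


ρ = 38.9/69.57 = 0.5591
Wq = ρ/(μ−λ) = 0.5591/(69.57 − 38.9) = 0.5591/30.67 = 0.01823 hr

Final: 0.01823 hr


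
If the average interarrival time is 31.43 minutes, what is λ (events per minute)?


λ = 1/(interarrival time) in consistent units.
1 minute = 1 min, so λ = 1/31.43 = 0.03182 per minute

Final: 0.03182 /min


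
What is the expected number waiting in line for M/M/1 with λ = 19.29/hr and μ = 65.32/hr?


ρ = 19.29/65.32 = 0.2953
Lq = ρ²/(1−ρ) = 0.08721/0.7047 = 0.1238

Final: 0.1238


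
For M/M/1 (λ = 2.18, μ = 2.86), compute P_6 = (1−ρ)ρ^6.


ρ = 2.18/2.86 = 0.7622
P_n = (1−ρ)·ρ^n = (1 − 0.7622)·0.7622^6 = 0.2378·0.196129 = 0.046632

Final: 0.046632


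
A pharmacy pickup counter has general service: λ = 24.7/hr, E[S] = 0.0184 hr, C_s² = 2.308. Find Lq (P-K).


ρ = λ·E[S] = 24.7·0.0184 = 0.4545
Lq = ρ²(1+C_s²)/(2(1−ρ)) = 0.2066·(1+2.308)/(2·0.5455)
= 0.2066·3.3080/1.0910 = 0.62626

Final: 0.62626


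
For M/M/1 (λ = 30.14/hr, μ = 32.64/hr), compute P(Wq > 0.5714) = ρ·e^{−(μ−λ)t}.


ρ = 30.14/32.64 = 0.9234
P(Wq > t) = ρ·e^{−(μ−λ)t} = 0.9234·e^{−1.4285}
= 0.9234·0.239668 = 0.221311

Final: 0.221311


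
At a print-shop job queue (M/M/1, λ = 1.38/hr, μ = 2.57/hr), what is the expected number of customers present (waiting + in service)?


ρ = λ/μ = 1.38/2.57 = 0.5370
L = ρ/(1−ρ) = 0.5370/(1 − 0.5370) = 0.5370/0.4630 = 1.1597

Final: 1.1597


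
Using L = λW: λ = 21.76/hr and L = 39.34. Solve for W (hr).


W = L/λ = 39.34/21.76 = 1.8079 hr

Final: 1.8079 hr


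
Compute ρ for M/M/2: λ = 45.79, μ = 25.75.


ρ = λ/(cμ) = 45.79/(2·25.75) = 45.79/51.50 = 0.8891

Final: 0.8891


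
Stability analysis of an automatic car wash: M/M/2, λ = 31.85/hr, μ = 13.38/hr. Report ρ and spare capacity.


Total capacity cμ = 2·13.38 = 26.76/hr
ρ = λ/(cμ) = 31.85/26.76 = 1.1902
Stable ⇔ ρ < 1: NO
Spare capacity = cμ − λ = 26.76 − 31.85 = -5.09/hr

Final: ρ = 1.1902; unstable; margin = -5.09/hr


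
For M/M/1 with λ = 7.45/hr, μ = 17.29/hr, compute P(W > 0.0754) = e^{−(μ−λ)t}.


W ~ Exponential(μ−λ) for M/M/1.
μ − λ = 17.29 − 7.45 = 9.8400
P(W > t) = e^{−(μ−λ)t} = e^{−0.7419} = 0.476191

Final: 0.476191


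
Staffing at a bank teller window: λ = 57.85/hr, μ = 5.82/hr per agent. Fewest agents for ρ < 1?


Stability requires cμ > λ ⇔ c > λ/μ.
λ/μ = 57.85/5.82 = 9.9399
Minimum integer c = ⌊9.9399⌋ + 1 = 10
Check: 10·5.82 = 58.20 > 57.85, while 9·5.82 = 52.38 ≤ 57.85

Final: 10 servers


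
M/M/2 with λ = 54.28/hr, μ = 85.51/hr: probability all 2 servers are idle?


a = λ/μ = 54.28/85.51 = 0.6348; ρ = a/c = 0.3174
Σ_{k=0}^{1} a^k/k! (terms k=0..1) = 1.00000 + 0.63478 = 1.63478
Tail: a^2/(2!(1−ρ)) = 0.40295/(2·0.6826) = 0.29515
P₀ = 1/(1.63478 + 0.29515) = 1/1.92993 = 0.518154

Final: 0.518154


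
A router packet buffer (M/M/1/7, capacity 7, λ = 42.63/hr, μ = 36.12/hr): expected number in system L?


ρ = 42.63/36.12 = 1.1802
L = ρ[1 − (K+1)ρ^K + Kρ^(K+1)] / [(1−ρ)(1−ρ^(K+1))]
Numerator: 1.1802·(1 − 8·3.189871 + 7·3.764790) = 2.165207
Denominator: (-0.1802)·(-2.764790) = 0.498305
L = 2.165207/0.498305 = 4.3451

Final: 4.3451


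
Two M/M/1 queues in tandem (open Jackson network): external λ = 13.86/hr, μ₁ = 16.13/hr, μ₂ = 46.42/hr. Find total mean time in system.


Each node sees arrival rate λ = 13.86/hr (tandem ⇒ throughput preserved).
W₁ = 1/(μ₁−λ) = 1/(16.13−13.86) = 0.44053 hr
W₂ = 1/(μ₂−λ) = 1/(46.42−13.86) = 0.03071 hr
W_total = W₁ + W₂ = 0.44053 + 0.03071 = 0.47124 hr

Final: 0.47124 hr


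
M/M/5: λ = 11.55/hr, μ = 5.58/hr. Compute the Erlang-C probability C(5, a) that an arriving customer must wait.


a = λ/μ = 2.0699; ρ = a/5 = 0.4140
P₀ = 0.125073 (from M/M/c formula)
C(c,a) = [a^c/(c!(1−ρ))]·P₀ = [37.99609/(120·0.5860)]·0.125073
= 0.54031·0.125073 = 0.067578

Final: 0.067578


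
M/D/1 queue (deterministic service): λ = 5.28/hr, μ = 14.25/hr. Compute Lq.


ρ = 5.28/14.25 = 0.3705
M/D/1: Lq = ρ²/(2(1−ρ)) = 0.1373/(2·0.6295) = 0.10905

Final: 0.10905


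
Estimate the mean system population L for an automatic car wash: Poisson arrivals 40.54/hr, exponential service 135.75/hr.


ρ = λ/μ = 40.54/135.75 = 0.2986
L = ρ/(1−ρ) = 0.2986/(1 − 0.2986) = 0.2986/0.7014 = 0.4258

Final: 0.4258


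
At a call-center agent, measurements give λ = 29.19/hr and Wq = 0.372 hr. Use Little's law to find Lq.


Lq = λWq = 29.19·0.372 = 10.8587

Final: 10.8587


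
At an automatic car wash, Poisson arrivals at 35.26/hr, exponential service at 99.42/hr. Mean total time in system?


W = 1/(μ−λ) = 1/(99.42 − 35.26) = 1/64.16 = 0.01559 hr

Final: 0.01559 hr


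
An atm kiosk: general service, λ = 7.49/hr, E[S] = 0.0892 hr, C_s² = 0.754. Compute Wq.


ρ = λ·E[S] = 7.49·0.0892 = 0.6681
E[S²] = E[S]²(1+C_s²) = 0.0892²·(1+0.754) = 0.013956
Wq = λ·E[S²]/(2(1−ρ)) = 7.49·0.013956/(2·0.3319) = 0.15748 hr

Final: 0.15748 hr


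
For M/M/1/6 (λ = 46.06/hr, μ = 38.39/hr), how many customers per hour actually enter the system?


ρ = 1.1998; P_K = (1−ρ)ρ^6/(1−ρ^7) = 0.231095
λ_eff = λ(1 − P_K) = 46.06·(1 − 0.231095) = 46.06·0.768905 = 35.4158 /hr

Final: 35.4158 /hr


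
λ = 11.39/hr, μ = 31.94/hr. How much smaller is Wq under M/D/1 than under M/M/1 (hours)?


ρ = 11.39/31.94 = 0.3566
Wq(M/M/1) = ρ/(μ−λ) = 0.3566/20.55 = 0.01735 hr
Wq(M/D/1) = ρ/(2(μ−λ)) = 0.008677 hr
Savings = 0.01735 − 0.008677 = 0.008677 hr

Final: 0.008677 hr


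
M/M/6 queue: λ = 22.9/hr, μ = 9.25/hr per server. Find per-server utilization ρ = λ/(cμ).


ρ = λ/(cμ) = 22.9/(6·9.25) = 22.9/55.50 = 0.4126

Final: 0.4126


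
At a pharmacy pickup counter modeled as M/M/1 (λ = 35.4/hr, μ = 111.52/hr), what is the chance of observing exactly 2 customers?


ρ = 35.4/111.52 = 0.3174
P_n = (1−ρ)·ρ^n = (1 − 0.3174)·0.3174^2 = 0.6826·0.100763 = 0.068778

Final: 0.068778


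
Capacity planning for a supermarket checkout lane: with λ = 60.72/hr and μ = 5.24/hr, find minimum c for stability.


Stability requires cμ > λ ⇔ c > λ/μ.
λ/μ = 60.72/5.24 = 11.5878
Minimum integer c = ⌊11.5878⌋ + 1 = 12
Check: 12·5.24 = 62.88 > 60.72, while 11·5.24 = 57.64 ≤ 60.72

Final: 12 servers


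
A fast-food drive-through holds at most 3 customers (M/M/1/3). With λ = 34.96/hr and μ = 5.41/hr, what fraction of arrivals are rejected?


ρ = λ/μ = 34.96/5.41 = 6.4621
P_K = (1−ρ)ρ^K/(1−ρ^(K+1)) = (-5.4621·269.850034)/(1 − 1743.799848)
= -1473.949814/-1742.799848 = 0.845737

Final: 0.845737


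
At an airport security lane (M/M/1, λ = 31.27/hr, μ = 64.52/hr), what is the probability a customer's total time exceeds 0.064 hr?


W ~ Exponential(μ−λ) for M/M/1.
μ − λ = 64.52 − 31.27 = 33.2500
P(W > t) = e^{−(μ−λ)t} = e^{−2.1280} = 0.119075

Final: 0.119075


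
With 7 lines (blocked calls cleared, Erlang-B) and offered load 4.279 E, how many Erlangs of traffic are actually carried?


B(7,4.279) = 0.077608 (Erlang-B)
Carried load = a(1 − B) = 4.279·(1 − 0.077608) = 4.279·0.922392 = 3.9469 E

Final: 3.9469 Erlangs
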